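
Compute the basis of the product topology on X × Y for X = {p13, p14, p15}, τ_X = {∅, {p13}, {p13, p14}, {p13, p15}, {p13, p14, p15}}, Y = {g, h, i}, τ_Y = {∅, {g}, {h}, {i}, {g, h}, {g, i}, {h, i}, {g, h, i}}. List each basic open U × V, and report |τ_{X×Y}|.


Basis B = {∅ × ∅, {p13} × {g}, {p13} × {h}, {p13} × {i}, {p13} × {g, h}, {p13} × {g, i}, {p13, p14} × {g}, {p13, p15} × {g}, {p13} × {h, i}, {p13, p14} × {h}, {p13, p15} × {h}, {p13, p14} × {i}, {p13, p15} × {i}, {p13} × {g, h, i}, {p13, p14, p15} × {g}, {p13, p14, p15} × {h}, {p13, p14, p15} × {i}, {p13, p14} × {g, h}, {p13, p15} × {g, h}, {p13, p14} × {g, i}, {p13, p15} × {g, i}, {p13, p14} × {h, i}, {p13, p15} × {h, i}, {p13, p14} × {g, h, i}, {p13, p15} × {g, h, i}, {p13, p14, p15} × {g, h}, {p13, p14, p15} × {g, i}, {p13, p14, p15} × {h, i}, {p13, p14, p15} × {g, h, i}}; |τ_{X×Y}| = 125.

Enumerate products U × V with U ∈ τ_X, V ∈ τ_Y (deduplicated):
  ∅ × ∅ = {} (∅)
  {p13} × {g} = {(p13,g)}
  {p13} × {h} = {(p13,h)}
  {p13} × {i} = {(p13,i)}
  {p13} × {g, h} = {(p13,g), (p13,h)}
  {p13} × {g, i} = {(p13,g), (p13,i)}
  {p13, p14} × {g} = {(p13,g), (p14,g)}
  {p13, p15} × {g} = {(p13,g), (p15,g)}
  {p13} × {h, i} = {(p13,h), (p13,i)}
  {p13, p14} × {h} = {(p13,h), (p14,h)}
  {p13, p15} × {h} = {(p13,h), (p15,h)}
  {p13, p14} × {i} = {(p13,i), (p14,i)}
  {p13, p15} × {i} = {(p13,i), (p15,i)}
  {p13} × {g, h, i} = {(p13,g), (p13,h), (p13,i)}
  {p13, p14, p15} × {g} = {(p13,g), (p14,g), (p15,g)}
  {p13, p14, p15} × {h} = {(p13,h), (p14,h), (p15,h)}
  {p13, p14, p15} × {i} = {(p13,i), (p14,i), (p15,i)}
  {p13, p14} × {g, h} = {(p13,g), (p13,h), (p14,g), (p14,h)}
  {p13, p15} × {g, h} = {(p13,g), (p13,h), (p15,g), (p15,h)}
  {p13, p14} × {g, i} = {(p13,g), (p13,i), (p14,g), (p14,i)}
  {p13, p15} × {g, i} = {(p13,g), (p13,i), (p15,g), (p15,i)}
  {p13, p14} × {h, i} = {(p13,h), (p13,i), (p14,h), (p14,i)}
  {p13, p15} × {h, i} = {(p13,h), (p13,i), (p15,h), (p15,i)}
  {p13, p14} × {g, h, i} = {(p13,g), (p13,h), (p13,i), (p14,g), (p14,h), (p14,i)}
  {p13, p15} × {g, h, i} = {(p13,g), (p13,h), (p13,i), (p15,g), (p15,h), (p15,i)}
  {p13, p14, p15} × {g, h} = {(p13,g), (p13,h), (p14,g), (p14,h), (p15,g), (p15,h)}
  {p13, p14, p15} × {g, i} = {(p13,g), (p13,i), (p14,g), (p14,i), (p15,g), (p15,i)}
  {p13, p14, p15} × {h, i} = {(p13,h), (p13,i), (p14,h), (p14,i), (p15,h), (p15,i)}
  {p13, p14, p15} × {g, h, i} = {(p13,g), (p13,h), (p13,i), (p14,g), (p14,h), (p14,i), (p15,g), (p15,h), (p15,i)}
These 29 distinct sets form the basis B.
Close under arbitrary unions to get τ_{X×Y}; counting gives |τ_{X×Y}| = 125.


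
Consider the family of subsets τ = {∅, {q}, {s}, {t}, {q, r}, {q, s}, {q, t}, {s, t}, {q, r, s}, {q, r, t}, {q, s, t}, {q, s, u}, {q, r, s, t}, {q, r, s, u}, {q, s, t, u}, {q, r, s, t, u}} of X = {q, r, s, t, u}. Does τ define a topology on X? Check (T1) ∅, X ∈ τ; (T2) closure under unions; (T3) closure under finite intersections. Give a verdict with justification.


τ IS a topology on X.

Axiom (T1): ∅ ∈ τ? Yes; X ∈ τ? Yes.
Axiom (T2/T3): check pairwise unions and intersections of members of τ.
All pairwise intersections and unions checked — each lies in τ. Therefore τ satisfies (T1), (T2), (T3): it IS a topology on X.


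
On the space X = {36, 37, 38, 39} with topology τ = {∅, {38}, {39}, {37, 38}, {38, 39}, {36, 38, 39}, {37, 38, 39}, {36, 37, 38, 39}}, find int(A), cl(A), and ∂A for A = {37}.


int(A) = ∅, cl(A) = {37}, ∂A = {37}.

Closed sets in (X, τ) are complements of opens:
  closed(X, τ) = {∅, {36}, {37}, {36, 37}, {36, 39}, {36, 37, 38}, {36, 37, 39}, {36, 37, 38, 39}}.
int(A) = ⋃ {U ∈ τ : U ⊆ A}. Opens contained in A: ∅.
Taking the union of these: int(A) = ∅.
cl(A) = ⋂ {C closed : A ⊆ C}. Closed sets containing A: {37}, {36, 37}, {36, 37, 38}, {36, 37, 39}, {36, 37, 38, 39}.
Intersecting these: cl(A) = {37}.
∂A = cl(A) ∖ int(A) = {37} ∖ ∅ = {37}.


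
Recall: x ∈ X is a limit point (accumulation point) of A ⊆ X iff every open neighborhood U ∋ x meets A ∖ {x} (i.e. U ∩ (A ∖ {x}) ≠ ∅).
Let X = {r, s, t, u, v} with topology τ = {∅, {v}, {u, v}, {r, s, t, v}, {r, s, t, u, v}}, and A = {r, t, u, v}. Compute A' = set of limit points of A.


A' = {r, s, t, u}

For each x ∈ X, list the open sets U ∈ τ with x ∈ U, then check whether U ∩ (A ∖ {x}) ≠ ∅ for every such U.
  x = r: opens ∋ x are {r, s, t, v}, {r, s, t, u, v}; each meets A ∖ {r}, so x IS a limit point.
  x = s: opens ∋ x are {r, s, t, v}, {r, s, t, u, v}; each meets A ∖ {s}, so x IS a limit point.
  x = t: opens ∋ x are {r, s, t, v}, {r, s, t, u, v}; each meets A ∖ {t}, so x IS a limit point.
  x = u: opens ∋ x are {u, v}, {r, s, t, u, v}; each meets A ∖ {u}, so x IS a limit point.
  x = v: open {v} ∋ x has {v} ∩ (A ∖ {v}) = ∅, so x is NOT a limit point.
Collecting: A' = {r, s, t, u}.


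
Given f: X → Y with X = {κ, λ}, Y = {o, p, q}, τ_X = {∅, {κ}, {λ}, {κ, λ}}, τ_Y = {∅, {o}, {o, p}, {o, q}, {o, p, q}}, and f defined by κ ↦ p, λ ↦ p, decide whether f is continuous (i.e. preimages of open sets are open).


f IS continuous.

Compute f^{-1}(U) for each U ∈ τ_Y:
  U = ∅: f^{-1}(U) = ∅ ∈ τ_X ✓.
  U = {o}: f^{-1}(U) = ∅ ∈ τ_X ✓.
  U = {o, p}: f^{-1}(U) = {κ, λ} ∈ τ_X ✓.
  U = {o, q}: f^{-1}(U) = ∅ ∈ τ_X ✓.
  U = {o, p, q}: f^{-1}(U) = {κ, λ} ∈ τ_X ✓.
Every preimage lies in τ_X, so f IS continuous.


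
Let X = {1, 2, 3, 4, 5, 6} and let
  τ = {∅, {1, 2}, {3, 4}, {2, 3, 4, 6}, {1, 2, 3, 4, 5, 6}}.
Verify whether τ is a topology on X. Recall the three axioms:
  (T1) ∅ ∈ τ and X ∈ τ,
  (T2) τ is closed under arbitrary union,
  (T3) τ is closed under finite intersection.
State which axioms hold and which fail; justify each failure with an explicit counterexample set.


τ is NOT a topology on X.

Axiom (T1): ∅ ∈ τ? Yes; X ∈ τ? Yes.
Axiom (T2/T3): check pairwise unions and intersections of members of τ.
Counterexample for (T2): {1, 2} ∪ {3, 4} = {1, 2, 3, 4} ∉ τ. Therefore τ is NOT a topology.


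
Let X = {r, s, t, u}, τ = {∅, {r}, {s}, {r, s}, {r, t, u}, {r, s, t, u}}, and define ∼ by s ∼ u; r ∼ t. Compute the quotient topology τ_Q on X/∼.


X/∼ = {[r=t], [s=u]}; |τ_Q| = 2.

Equivalence classes: [r=t], [s=u].
Quotient map π: X → X/∼ sends r ↦ [r=t], s ↦ [s=u], t ↦ [r=t], u ↦ [s=u].
For each subset V ⊆ X/∼, compute π^{-1}(V) ⊆ X and check whether π^{-1}(V) ∈ τ. V is open in τ_Q iff π^{-1}(V) ∈ τ.
  V = {}: π^{-1}(V) = ∅ ∈ τ ✓.
  V = {[r=t]}: π^{-1}(V) = {r, t} ∉ τ ✗.
  V = {[s=u]}: π^{-1}(V) = {s, u} ∉ τ ✗.
  V = {[r=t], [s=u]}: π^{-1}(V) = {r, s, t, u} ∈ τ ✓.
Open sets in the quotient: τ_Q = {{}, {[r=t], [s=u]}} (2 elements).


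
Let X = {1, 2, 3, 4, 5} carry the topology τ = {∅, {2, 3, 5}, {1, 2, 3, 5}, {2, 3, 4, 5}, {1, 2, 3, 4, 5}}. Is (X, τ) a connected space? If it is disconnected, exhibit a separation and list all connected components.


(X, τ) is connected.

Find clopen sets (U ∈ τ with X ∖ U ∈ τ):
  U = ∅, X ∖ U = {1, 2, 3, 4, 5} — both open, so U is clopen.
  U = {1, 2, 3, 4, 5}, X ∖ U = ∅ — both open, so U is clopen.
Only trivial clopens (∅ and X) exist, so (X, τ) is connected.
Compute connected components by grouping points that agree on all clopens:
  component: {1, 2, 3, 4, 5}


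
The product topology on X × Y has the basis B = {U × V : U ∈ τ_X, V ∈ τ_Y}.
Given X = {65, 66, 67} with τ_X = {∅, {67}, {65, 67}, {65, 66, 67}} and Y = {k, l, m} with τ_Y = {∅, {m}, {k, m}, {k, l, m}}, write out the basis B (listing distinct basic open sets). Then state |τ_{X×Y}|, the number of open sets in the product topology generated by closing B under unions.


Basis B = {∅ × ∅, {67} × {m}, {65, 67} × {m}, {67} × {k, m}, {65, 66, 67} × {m}, {67} × {k, l, m}, {65, 67} × {k, m}, {65, 67} × {k, l, m}, {65, 66, 67} × {k, m}, {65, 66, 67} × {k, l, m}}; |τ_{X×Y}| = 20.

Enumerate products U × V with U ∈ τ_X, V ∈ τ_Y (deduplicated):
  ∅ × ∅ = {} (∅)
  {67} × {m} = {(67,m)}
  {65, 67} × {m} = {(65,m), (67,m)}
  {67} × {k, m} = {(67,k), (67,m)}
  {65, 66, 67} × {m} = {(65,m), (66,m), (67,m)}
  {67} × {k, l, m} = {(67,k), (67,l), (67,m)}
  {65, 67} × {k, m} = {(65,k), (65,m), (67,k), (67,m)}
  {65, 67} × {k, l, m} = {(65,k), (65,l), (65,m), (67,k), (67,l), (67,m)}
  {65, 66, 67} × {k, m} = {(65,k), (65,m), (66,k), (66,m), (67,k), (67,m)}
  {65, 66, 67} × {k, l, m} = {(65,k), (65,l), (65,m), (66,k), (66,l), (66,m), (67,k), (67,l), (67,m)}
These 10 distinct sets form the basis B.
Close under arbitrary unions to get τ_{X×Y}; counting gives |τ_{X×Y}| = 20.


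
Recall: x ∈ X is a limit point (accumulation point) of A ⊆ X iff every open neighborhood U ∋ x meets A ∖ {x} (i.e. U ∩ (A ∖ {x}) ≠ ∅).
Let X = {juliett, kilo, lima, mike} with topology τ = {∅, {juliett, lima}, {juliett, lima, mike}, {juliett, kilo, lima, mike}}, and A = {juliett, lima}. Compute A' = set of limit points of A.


A' = {juliett, kilo, lima, mike}

For each x ∈ X, list the open sets U ∈ τ with x ∈ U, then check whether U ∩ (A ∖ {x}) ≠ ∅ for every such U.
  x = juliett: opens ∋ x are {juliett, lima}, {juliett, lima, mike}, {juliett, kilo, lima, mike}; each meets A ∖ {juliett}, so x IS a limit point.
  x = kilo: opens ∋ x are {juliett, kilo, lima, mike}; each meets A ∖ {kilo}, so x IS a limit point.
  x = lima: opens ∋ x are {juliett, lima}, {juliett, lima, mike}, {juliett, kilo, lima, mike}; each meets A ∖ {lima}, so x IS a limit point.
  x = mike: opens ∋ x are {juliett, lima, mike}, {juliett, kilo, lima, mike}; each meets A ∖ {mike}, so x IS a limit point.
Collecting: A' = {juliett, kilo, lima, mike}.


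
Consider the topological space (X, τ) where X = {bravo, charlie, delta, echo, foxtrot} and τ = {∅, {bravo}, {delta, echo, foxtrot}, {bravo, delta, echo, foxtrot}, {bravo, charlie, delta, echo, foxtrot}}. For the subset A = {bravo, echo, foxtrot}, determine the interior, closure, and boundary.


int(A) = {bravo}, cl(A) = {bravo, charlie, delta, echo, foxtrot}, ∂A = {charlie, delta, echo, foxtrot}.

Closed sets in (X, τ) are complements of opens:
  closed(X, τ) = {∅, {charlie}, {bravo, charlie}, {charlie, delta, echo, foxtrot}, {bravo, charlie, delta, echo, foxtrot}}.
int(A) = ⋃ {U ∈ τ : U ⊆ A}. Opens contained in A: ∅, {bravo}.
Taking the union of these: int(A) = {bravo}.
cl(A) = ⋂ {C closed : A ⊆ C}. Closed sets containing A: {bravo, charlie, delta, echo, foxtrot}.
Intersecting these: cl(A) = {bravo, charlie, delta, echo, foxtrot}.
∂A = cl(A) ∖ int(A) = {bravo, charlie, delta, echo, foxtrot} ∖ {bravo} = {charlie, delta, echo, foxtrot}.


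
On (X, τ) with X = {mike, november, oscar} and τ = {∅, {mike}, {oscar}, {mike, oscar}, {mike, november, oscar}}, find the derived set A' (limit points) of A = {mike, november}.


A' = {november}

For each x ∈ X, list the open sets U ∈ τ with x ∈ U, then check whether U ∩ (A ∖ {x}) ≠ ∅ for every such U.
  x = mike: open {mike} ∋ x has {mike} ∩ (A ∖ {mike}) = ∅, so x is NOT a limit point.
  x = november: opens ∋ x are {mike, november, oscar}; each meets A ∖ {november}, so x IS a limit point.
  x = oscar: open {oscar} ∋ x has {oscar} ∩ (A ∖ {oscar}) = ∅, so x is NOT a limit point.
Collecting: A' = {november}.


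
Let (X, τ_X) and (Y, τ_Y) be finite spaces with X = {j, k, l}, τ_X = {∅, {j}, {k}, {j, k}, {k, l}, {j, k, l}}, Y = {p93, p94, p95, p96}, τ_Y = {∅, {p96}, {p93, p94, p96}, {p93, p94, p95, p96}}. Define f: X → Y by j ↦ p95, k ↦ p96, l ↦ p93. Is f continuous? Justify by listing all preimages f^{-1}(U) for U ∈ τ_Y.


f IS continuous.

Compute f^{-1}(U) for each U ∈ τ_Y:
  U = ∅: f^{-1}(U) = ∅ ∈ τ_X ✓.
  U = {p96}: f^{-1}(U) = {k} ∈ τ_X ✓.
  U = {p93, p94, p96}: f^{-1}(U) = {k, l} ∈ τ_X ✓.
  U = {p93, p94, p95, p96}: f^{-1}(U) = {j, k, l} ∈ τ_X ✓.
Every preimage lies in τ_X, so f IS continuous.


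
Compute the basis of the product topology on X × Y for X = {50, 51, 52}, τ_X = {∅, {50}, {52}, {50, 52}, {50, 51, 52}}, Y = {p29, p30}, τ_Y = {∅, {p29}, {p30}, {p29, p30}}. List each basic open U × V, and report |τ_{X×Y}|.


Basis B = {∅ × ∅, {50} × {p29}, {50} × {p30}, {52} × {p29}, {52} × {p30}, {50} × {p29, p30}, {50, 52} × {p29}, {50, 52} × {p30}, {52} × {p29, p30}, {50, 51, 52} × {p29}, {50, 51, 52} × {p30}, {50, 52} × {p29, p30}, {50, 51, 52} × {p29, p30}}; |τ_{X×Y}| = 25.

Enumerate products U × V with U ∈ τ_X, V ∈ τ_Y (deduplicated):
  ∅ × ∅ = {} (∅)
  {50} × {p29} = {(50,p29)}
  {50} × {p30} = {(50,p30)}
  {52} × {p29} = {(52,p29)}
  {52} × {p30} = {(52,p30)}
  {50} × {p29, p30} = {(50,p29), (50,p30)}
  {50, 52} × {p29} = {(50,p29), (52,p29)}
  {50, 52} × {p30} = {(50,p30), (52,p30)}
  {52} × {p29, p30} = {(52,p29), (52,p30)}
  {50, 51, 52} × {p29} = {(50,p29), (51,p29), (52,p29)}
  {50, 51, 52} × {p30} = {(50,p30), (51,p30), (52,p30)}
  {50, 52} × {p29, p30} = {(50,p29), (50,p30), (52,p29), (52,p30)}
  {50, 51, 52} × {p29, p30} = {(50,p29), (50,p30), (51,p29), (51,p30), (52,p29), (52,p30)}
These 13 distinct sets form the basis B.
Close under arbitrary unions to get τ_{X×Y}; counting gives |τ_{X×Y}| = 25.


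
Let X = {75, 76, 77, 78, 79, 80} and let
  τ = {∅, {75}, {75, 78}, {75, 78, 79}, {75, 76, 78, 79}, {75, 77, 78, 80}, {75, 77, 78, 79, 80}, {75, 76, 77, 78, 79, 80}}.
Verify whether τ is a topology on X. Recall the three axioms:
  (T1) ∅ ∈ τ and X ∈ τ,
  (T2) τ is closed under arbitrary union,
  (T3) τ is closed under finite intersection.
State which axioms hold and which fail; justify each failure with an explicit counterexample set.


τ IS a topology on X.

Axiom (T1): ∅ ∈ τ? Yes; X ∈ τ? Yes.
Axiom (T2/T3): check pairwise unions and intersections of members of τ.
All pairwise intersections and unions checked — each lies in τ. Therefore τ satisfies (T1), (T2), (T3): it IS a topology on X.


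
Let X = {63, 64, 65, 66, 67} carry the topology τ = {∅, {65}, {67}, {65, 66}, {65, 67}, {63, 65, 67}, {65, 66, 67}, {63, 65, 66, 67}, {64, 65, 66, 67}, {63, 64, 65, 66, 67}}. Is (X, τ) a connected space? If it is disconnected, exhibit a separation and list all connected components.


(X, τ) is connected.

Find clopen sets (U ∈ τ with X ∖ U ∈ τ):
  U = ∅, X ∖ U = {63, 64, 65, 66, 67} — both open, so U is clopen.
  U = {63, 64, 65, 66, 67}, X ∖ U = ∅ — both open, so U is clopen.
Only trivial clopens (∅ and X) exist, so (X, τ) is connected.
Compute connected components by grouping points that agree on all clopens:
  component: {63, 64, 65, 66, 67}


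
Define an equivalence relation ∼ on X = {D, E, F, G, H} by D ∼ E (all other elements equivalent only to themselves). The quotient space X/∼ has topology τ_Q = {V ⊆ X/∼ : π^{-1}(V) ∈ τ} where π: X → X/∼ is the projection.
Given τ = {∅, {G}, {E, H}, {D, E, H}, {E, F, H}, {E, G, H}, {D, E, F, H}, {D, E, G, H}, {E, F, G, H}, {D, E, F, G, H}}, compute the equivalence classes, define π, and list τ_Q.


X/∼ = {[D=E], [F], [G], [H]}; |τ_Q| = 6.

Equivalence classes: [D=E], [F], [G], [H].
Quotient map π: X → X/∼ sends D ↦ [D=E], E ↦ [D=E], F ↦ [F], G ↦ [G], H ↦ [H].
For each subset V ⊆ X/∼, compute π^{-1}(V) ⊆ X and check whether π^{-1}(V) ∈ τ. V is open in τ_Q iff π^{-1}(V) ∈ τ.
  V = {}: π^{-1}(V) = ∅ ∈ τ ✓.
  V = {[D=E]}: π^{-1}(V) = {D, E} ∉ τ ✗.
  V = {[F]}: π^{-1}(V) = {F} ∉ τ ✗.
  V = {[D=E], [F]}: π^{-1}(V) = {D, E, F} ∉ τ ✗.
  V = {[G]}: π^{-1}(V) = {G} ∈ τ ✓.
  V = {[D=E], [G]}: π^{-1}(V) = {D, E, G} ∉ τ ✗.
  V = {[F], [G]}: π^{-1}(V) = {F, G} ∉ τ ✗.
  V = {[D=E], [F], [G]}: π^{-1}(V) = {D, E, F, G} ∉ τ ✗.
  V = {[H]}: π^{-1}(V) = {H} ∉ τ ✗.
  V = {[D=E], [H]}: π^{-1}(V) = {D, E, H} ∈ τ ✓.
  V = {[F], [H]}: π^{-1}(V) = {F, H} ∉ τ ✗.
  V = {[D=E], [F], [H]}: π^{-1}(V) = {D, E, F, H} ∈ τ ✓.
  V = {[G], [H]}: π^{-1}(V) = {G, H} ∉ τ ✗.
  V = {[D=E], [G], [H]}: π^{-1}(V) = {D, E, G, H} ∈ τ ✓.
  V = {[F], [G], [H]}: π^{-1}(V) = {F, G, H} ∉ τ ✗.
  V = {[D=E], [F], [G], [H]}: π^{-1}(V) = {D, E, F, G, H} ∈ τ ✓.
Open sets in the quotient: τ_Q = {{}, {[G]}, {[D=E], [H]}, {[D=E], [F], [H]}, {[D=E], [G], [H]}, {[D=E], [F], [G], [H]}} (6 elements).


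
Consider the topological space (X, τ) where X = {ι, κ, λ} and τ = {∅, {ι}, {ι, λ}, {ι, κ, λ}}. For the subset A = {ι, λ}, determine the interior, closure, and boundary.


int(A) = {ι, λ}, cl(A) = {ι, κ, λ}, ∂A = {κ}.

Closed sets in (X, τ) are complements of opens:
  closed(X, τ) = {∅, {κ}, {κ, λ}, {ι, κ, λ}}.
int(A) = ⋃ {U ∈ τ : U ⊆ A}. Opens contained in A: ∅, {ι}, {ι, λ}.
Taking the union of these: int(A) = {ι, λ}.
cl(A) = ⋂ {C closed : A ⊆ C}. Closed sets containing A: {ι, κ, λ}.
Intersecting these: cl(A) = {ι, κ, λ}.
∂A = cl(A) ∖ int(A) = {ι, κ, λ} ∖ {ι, λ} = {κ}.


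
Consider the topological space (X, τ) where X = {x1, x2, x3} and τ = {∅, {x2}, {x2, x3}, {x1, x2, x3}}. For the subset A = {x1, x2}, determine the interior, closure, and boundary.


int(A) = {x2}, cl(A) = {x1, x2, x3}, ∂A = {x1, x3}.

Closed sets in (X, τ) are complements of opens:
  closed(X, τ) = {∅, {x1}, {x1, x3}, {x1, x2, x3}}.
int(A) = ⋃ {U ∈ τ : U ⊆ A}. Opens contained in A: ∅, {x2}.
Taking the union of these: int(A) = {x2}.
cl(A) = ⋂ {C closed : A ⊆ C}. Closed sets containing A: {x1, x2, x3}.
Intersecting these: cl(A) = {x1, x2, x3}.
∂A = cl(A) ∖ int(A) = {x1, x2, x3} ∖ {x2} = {x1, x3}.


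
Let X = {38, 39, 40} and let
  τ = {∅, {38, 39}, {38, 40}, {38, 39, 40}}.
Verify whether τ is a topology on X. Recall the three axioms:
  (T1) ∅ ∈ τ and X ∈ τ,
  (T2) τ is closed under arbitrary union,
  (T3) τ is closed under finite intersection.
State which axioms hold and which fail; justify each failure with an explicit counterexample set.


τ is NOT a topology on X.

Axiom (T1): ∅ ∈ τ? Yes; X ∈ τ? Yes.
Axiom (T2/T3): check pairwise unions and intersections of members of τ.
Counterexample for (T3): {38, 39} ∩ {38, 40} = {38} ∉ τ. Therefore τ is NOT a topology.


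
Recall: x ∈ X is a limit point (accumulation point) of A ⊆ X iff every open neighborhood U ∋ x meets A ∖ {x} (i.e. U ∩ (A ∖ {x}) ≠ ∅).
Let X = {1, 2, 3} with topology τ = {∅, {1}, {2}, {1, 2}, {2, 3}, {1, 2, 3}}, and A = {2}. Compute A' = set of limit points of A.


A' = {3}

For each x ∈ X, list the open sets U ∈ τ with x ∈ U, then check whether U ∩ (A ∖ {x}) ≠ ∅ for every such U.
  x = 1: open {1} ∋ x has {1} ∩ (A ∖ {1}) = ∅, so x is NOT a limit point.
  x = 2: open {2} ∋ x has {2} ∩ (A ∖ {2}) = ∅, so x is NOT a limit point.
  x = 3: opens ∋ x are {2, 3}, {1, 2, 3}; each meets A ∖ {3}, so x IS a limit point.
Collecting: A' = {3}.


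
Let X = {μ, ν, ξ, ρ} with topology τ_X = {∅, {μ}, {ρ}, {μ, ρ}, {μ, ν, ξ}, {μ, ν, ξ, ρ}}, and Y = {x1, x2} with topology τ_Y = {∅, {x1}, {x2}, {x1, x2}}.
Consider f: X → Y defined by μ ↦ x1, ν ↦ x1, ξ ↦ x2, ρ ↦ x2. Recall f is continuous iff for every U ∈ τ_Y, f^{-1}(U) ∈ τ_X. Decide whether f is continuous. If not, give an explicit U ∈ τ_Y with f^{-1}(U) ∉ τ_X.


f is NOT continuous.

Compute f^{-1}(U) for each U ∈ τ_Y:
  U = ∅: f^{-1}(U) = ∅ ∈ τ_X ✓.
  U = {x1}: f^{-1}(U) = {μ, ν} ∉ τ_X ✗.
  U = {x2}: f^{-1}(U) = {ξ, ρ} ∉ τ_X ✗.
  U = {x1, x2}: f^{-1}(U) = {μ, ν, ξ, ρ} ∈ τ_X ✓.
Found U = {x1} with f^{-1}(U) = {μ, ν} not in τ_X. Therefore f is NOT continuous.


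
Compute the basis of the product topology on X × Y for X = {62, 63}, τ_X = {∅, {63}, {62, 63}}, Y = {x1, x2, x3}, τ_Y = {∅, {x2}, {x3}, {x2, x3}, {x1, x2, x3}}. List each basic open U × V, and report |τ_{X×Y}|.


Basis B = {∅ × ∅, {63} × {x2}, {63} × {x3}, {62, 63} × {x2}, {62, 63} × {x3}, {63} × {x2, x3}, {63} × {x1, x2, x3}, {62, 63} × {x2, x3}, {62, 63} × {x1, x2, x3}}; |τ_{X×Y}| = 14.

Enumerate products U × V with U ∈ τ_X, V ∈ τ_Y (deduplicated):
  ∅ × ∅ = {} (∅)
  {63} × {x2} = {(63,x2)}
  {63} × {x3} = {(63,x3)}
  {62, 63} × {x2} = {(62,x2), (63,x2)}
  {62, 63} × {x3} = {(62,x3), (63,x3)}
  {63} × {x2, x3} = {(63,x2), (63,x3)}
  {63} × {x1, x2, x3} = {(63,x1), (63,x2), (63,x3)}
  {62, 63} × {x2, x3} = {(62,x2), (62,x3), (63,x2), (63,x3)}
  {62, 63} × {x1, x2, x3} = {(62,x1), (62,x2), (62,x3), (63,x1), (63,x2), (63,x3)}
These 9 distinct sets form the basis B.
Close under arbitrary unions to get τ_{X×Y}; counting gives |τ_{X×Y}| = 14.


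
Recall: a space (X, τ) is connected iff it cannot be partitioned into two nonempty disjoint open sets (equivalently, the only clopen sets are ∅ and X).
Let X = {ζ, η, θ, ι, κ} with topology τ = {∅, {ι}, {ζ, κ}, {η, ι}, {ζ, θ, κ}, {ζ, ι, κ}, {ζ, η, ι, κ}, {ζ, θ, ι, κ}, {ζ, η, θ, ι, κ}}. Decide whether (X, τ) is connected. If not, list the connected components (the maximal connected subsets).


(X, τ) is disconnected; components = [{η, ι}, {ζ, θ, κ}].

Find clopen sets (U ∈ τ with X ∖ U ∈ τ):
  U = ∅, X ∖ U = {ζ, η, θ, ι, κ} — both open, so U is clopen.
  U = {η, ι}, X ∖ U = {ζ, θ, κ} — both open, so U is clopen.
  U = {ζ, θ, κ}, X ∖ U = {η, ι} — both open, so U is clopen.
  U = {ζ, η, θ, ι, κ}, X ∖ U = ∅ — both open, so U is clopen.
Nontrivial clopen(s) exist: e.g. {η, ι}. So (X, τ) is disconnected.
Compute connected components by grouping points that agree on all clopens:
  component: {η, ι}
  component: {ζ, θ, κ}


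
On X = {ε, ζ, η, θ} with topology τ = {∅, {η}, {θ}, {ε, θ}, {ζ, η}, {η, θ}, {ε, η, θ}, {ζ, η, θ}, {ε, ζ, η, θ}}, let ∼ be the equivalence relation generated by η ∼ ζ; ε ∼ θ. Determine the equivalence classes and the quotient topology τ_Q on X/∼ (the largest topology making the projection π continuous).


X/∼ = {[ε=θ], [ζ=η]}; |τ_Q| = 4.

Equivalence classes: [ε=θ], [ζ=η].
Quotient map π: X → X/∼ sends ε ↦ [ε=θ], ζ ↦ [ζ=η], η ↦ [ζ=η], θ ↦ [ε=θ].
For each subset V ⊆ X/∼, compute π^{-1}(V) ⊆ X and check whether π^{-1}(V) ∈ τ. V is open in τ_Q iff π^{-1}(V) ∈ τ.
  V = {}: π^{-1}(V) = ∅ ∈ τ ✓.
  V = {[ε=θ]}: π^{-1}(V) = {ε, θ} ∈ τ ✓.
  V = {[ζ=η]}: π^{-1}(V) = {ζ, η} ∈ τ ✓.
  V = {[ε=θ], [ζ=η]}: π^{-1}(V) = {ε, ζ, η, θ} ∈ τ ✓.
Open sets in the quotient: τ_Q = {{}, {[ε=θ]}, {[ζ=η]}, {[ε=θ], [ζ=η]}} (4 elements).


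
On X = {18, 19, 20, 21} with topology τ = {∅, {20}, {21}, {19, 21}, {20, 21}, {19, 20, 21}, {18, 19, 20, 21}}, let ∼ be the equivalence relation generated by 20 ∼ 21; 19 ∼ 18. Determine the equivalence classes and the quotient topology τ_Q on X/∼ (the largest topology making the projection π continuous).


X/∼ = {[18=19], [20=21]}; |τ_Q| = 3.

Equivalence classes: [18=19], [20=21].
Quotient map π: X → X/∼ sends 18 ↦ [18=19], 19 ↦ [18=19], 20 ↦ [20=21], 21 ↦ [20=21].
For each subset V ⊆ X/∼, compute π^{-1}(V) ⊆ X and check whether π^{-1}(V) ∈ τ. V is open in τ_Q iff π^{-1}(V) ∈ τ.
  V = {}: π^{-1}(V) = ∅ ∈ τ ✓.
  V = {[18=19]}: π^{-1}(V) = {18, 19} ∉ τ ✗.
  V = {[20=21]}: π^{-1}(V) = {20, 21} ∈ τ ✓.
  V = {[18=19], [20=21]}: π^{-1}(V) = {18, 19, 20, 21} ∈ τ ✓.
Open sets in the quotient: τ_Q = {{}, {[20=21]}, {[18=19], [20=21]}} (3 elements).


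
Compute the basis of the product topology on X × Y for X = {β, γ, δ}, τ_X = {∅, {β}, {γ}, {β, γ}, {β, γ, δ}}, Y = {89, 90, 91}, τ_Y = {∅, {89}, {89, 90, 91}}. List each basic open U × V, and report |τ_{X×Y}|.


Basis B = {∅ × ∅, {β} × {89}, {γ} × {89}, {β, γ} × {89}, {β} × {89, 90, 91}, {β, γ, δ} × {89}, {γ} × {89, 90, 91}, {β, γ} × {89, 90, 91}, {β, γ, δ} × {89, 90, 91}}; |τ_{X×Y}| = 14.

Enumerate products U × V with U ∈ τ_X, V ∈ τ_Y (deduplicated):
  ∅ × ∅ = {} (∅)
  {β} × {89} = {(β,89)}
  {γ} × {89} = {(γ,89)}
  {β, γ} × {89} = {(β,89), (γ,89)}
  {β} × {89, 90, 91} = {(β,89), (β,90), (β,91)}
  {β, γ, δ} × {89} = {(β,89), (γ,89), (δ,89)}
  {γ} × {89, 90, 91} = {(γ,89), (γ,90), (γ,91)}
  {β, γ} × {89, 90, 91} = {(β,89), (β,90), (β,91), (γ,89), (γ,90), (γ,91)}
  {β, γ, δ} × {89, 90, 91} = {(β,89), (β,90), (β,91), (γ,89), (γ,90), (γ,91), (δ,89), (δ,90), (δ,91)}
These 9 distinct sets form the basis B.
Close under arbitrary unions to get τ_{X×Y}; counting gives |τ_{X×Y}| = 14.


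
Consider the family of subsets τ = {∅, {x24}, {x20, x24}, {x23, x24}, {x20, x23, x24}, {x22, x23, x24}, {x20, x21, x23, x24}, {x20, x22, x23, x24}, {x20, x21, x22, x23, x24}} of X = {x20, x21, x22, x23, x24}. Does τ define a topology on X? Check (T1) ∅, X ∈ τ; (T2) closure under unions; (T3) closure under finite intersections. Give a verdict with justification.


τ IS a topology on X.

Axiom (T1): ∅ ∈ τ? Yes; X ∈ τ? Yes.
Axiom (T2/T3): check pairwise unions and intersections of members of τ.
All pairwise intersections and unions checked — each lies in τ. Therefore τ satisfies (T1), (T2), (T3): it IS a topology on X.


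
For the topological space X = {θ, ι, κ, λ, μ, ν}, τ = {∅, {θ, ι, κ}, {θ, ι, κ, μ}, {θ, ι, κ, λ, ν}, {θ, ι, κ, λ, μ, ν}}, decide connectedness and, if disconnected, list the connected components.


(X, τ) is connected.

Find clopen sets (U ∈ τ with X ∖ U ∈ τ):
  U = ∅, X ∖ U = {θ, ι, κ, λ, μ, ν} — both open, so U is clopen.
  U = {θ, ι, κ, λ, μ, ν}, X ∖ U = ∅ — both open, so U is clopen.
Only trivial clopens (∅ and X) exist, so (X, τ) is connected.
Compute connected components by grouping points that agree on all clopens:
  component: {θ, ι, κ, λ, μ, ν}


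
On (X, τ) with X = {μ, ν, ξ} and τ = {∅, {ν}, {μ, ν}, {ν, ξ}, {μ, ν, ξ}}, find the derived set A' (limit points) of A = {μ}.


A' = ∅

For each x ∈ X, list the open sets U ∈ τ with x ∈ U, then check whether U ∩ (A ∖ {x}) ≠ ∅ for every such U.
  x = μ: open {μ, ν} ∋ x has {μ, ν} ∩ (A ∖ {μ}) = ∅, so x is NOT a limit point.
  x = ν: open {ν} ∋ x has {ν} ∩ (A ∖ {ν}) = ∅, so x is NOT a limit point.
  x = ξ: open {ν, ξ} ∋ x has {ν, ξ} ∩ (A ∖ {ξ}) = ∅, so x is NOT a limit point.
Collecting: A' = ∅.


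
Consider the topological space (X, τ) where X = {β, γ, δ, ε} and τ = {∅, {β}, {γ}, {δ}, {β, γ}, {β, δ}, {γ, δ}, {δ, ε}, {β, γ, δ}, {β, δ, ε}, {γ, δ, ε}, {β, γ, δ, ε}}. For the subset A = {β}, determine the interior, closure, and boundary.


int(A) = {β}, cl(A) = {β}, ∂A = ∅.

Closed sets in (X, τ) are complements of opens:
  closed(X, τ) = {∅, {β}, {γ}, {ε}, {β, γ}, {β, ε}, {γ, ε}, {δ, ε}, {β, γ, ε}, {β, δ, ε}, {γ, δ, ε}, {β, γ, δ, ε}}.
int(A) = ⋃ {U ∈ τ : U ⊆ A}. Opens contained in A: ∅, {β}.
Taking the union of these: int(A) = {β}.
cl(A) = ⋂ {C closed : A ⊆ C}. Closed sets containing A: {β}, {β, γ}, {β, ε}, {β, γ, ε}, {β, δ, ε}, {β, γ, δ, ε}.
Intersecting these: cl(A) = {β}.
∂A = cl(A) ∖ int(A) = {β} ∖ {β} = ∅.


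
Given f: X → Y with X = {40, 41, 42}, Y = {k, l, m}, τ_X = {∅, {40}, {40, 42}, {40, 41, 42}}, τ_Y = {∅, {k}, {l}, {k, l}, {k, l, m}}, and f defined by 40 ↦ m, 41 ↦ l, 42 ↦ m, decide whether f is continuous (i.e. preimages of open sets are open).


f is NOT continuous.

Compute f^{-1}(U) for each U ∈ τ_Y:
  U = ∅: f^{-1}(U) = ∅ ∈ τ_X ✓.
  U = {k}: f^{-1}(U) = ∅ ∈ τ_X ✓.
  U = {l}: f^{-1}(U) = {41} ∉ τ_X ✗.
  U = {k, l}: f^{-1}(U) = {41} ∉ τ_X ✗.
  U = {k, l, m}: f^{-1}(U) = {40, 41, 42} ∈ τ_X ✓.
Found U = {l} with f^{-1}(U) = {41} not in τ_X. Therefore f is NOT continuous.


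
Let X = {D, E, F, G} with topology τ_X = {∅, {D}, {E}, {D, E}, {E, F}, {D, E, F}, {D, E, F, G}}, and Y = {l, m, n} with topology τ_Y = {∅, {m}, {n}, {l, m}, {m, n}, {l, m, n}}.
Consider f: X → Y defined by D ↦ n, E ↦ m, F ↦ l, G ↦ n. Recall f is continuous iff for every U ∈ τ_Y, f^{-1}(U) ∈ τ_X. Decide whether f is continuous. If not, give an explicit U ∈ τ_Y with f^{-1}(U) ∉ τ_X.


f is NOT continuous.

Compute f^{-1}(U) for each U ∈ τ_Y:
  U = ∅: f^{-1}(U) = ∅ ∈ τ_X ✓.
  U = {m}: f^{-1}(U) = {E} ∈ τ_X ✓.
  U = {n}: f^{-1}(U) = {D, G} ∉ τ_X ✗.
  U = {l, m}: f^{-1}(U) = {E, F} ∈ τ_X ✓.
  U = {m, n}: f^{-1}(U) = {D, E, G} ∉ τ_X ✗.
  U = {l, m, n}: f^{-1}(U) = {D, E, F, G} ∈ τ_X ✓.
Found U = {n} with f^{-1}(U) = {D, G} not in τ_X. Therefore f is NOT continuous.


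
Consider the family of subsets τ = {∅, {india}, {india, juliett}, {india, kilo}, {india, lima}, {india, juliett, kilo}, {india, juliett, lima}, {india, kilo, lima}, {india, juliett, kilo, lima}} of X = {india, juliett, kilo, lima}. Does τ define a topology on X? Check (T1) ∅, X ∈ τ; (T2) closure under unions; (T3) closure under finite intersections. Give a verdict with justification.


τ IS a topology on X.

Axiom (T1): ∅ ∈ τ? Yes; X ∈ τ? Yes.
Axiom (T2/T3): check pairwise unions and intersections of members of τ.
All pairwise intersections and unions checked — each lies in τ. Therefore τ satisfies (T1), (T2), (T3): it IS a topology on X.


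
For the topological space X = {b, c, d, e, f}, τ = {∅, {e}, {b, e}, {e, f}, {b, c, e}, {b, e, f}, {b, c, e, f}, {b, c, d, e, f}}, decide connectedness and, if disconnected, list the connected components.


(X, τ) is connected.

Find clopen sets (U ∈ τ with X ∖ U ∈ τ):
  U = ∅, X ∖ U = {b, c, d, e, f} — both open, so U is clopen.
  U = {b, c, d, e, f}, X ∖ U = ∅ — both open, so U is clopen.
Only trivial clopens (∅ and X) exist, so (X, τ) is connected.
Compute connected components by grouping points that agree on all clopens:
  component: {b, c, d, e, f}


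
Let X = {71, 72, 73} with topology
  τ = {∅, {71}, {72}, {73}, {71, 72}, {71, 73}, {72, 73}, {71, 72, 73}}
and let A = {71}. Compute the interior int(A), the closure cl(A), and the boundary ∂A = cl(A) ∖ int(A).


int(A) = {71}, cl(A) = {71}, ∂A = ∅.

Closed sets in (X, τ) are complements of opens:
  closed(X, τ) = {∅, {71}, {72}, {73}, {71, 72}, {71, 73}, {72, 73}, {71, 72, 73}}.
int(A) = ⋃ {U ∈ τ : U ⊆ A}. Opens contained in A: ∅, {71}.
Taking the union of these: int(A) = {71}.
cl(A) = ⋂ {C closed : A ⊆ C}. Closed sets containing A: {71}, {71, 72}, {71, 73}, {71, 72, 73}.
Intersecting these: cl(A) = {71}.
∂A = cl(A) ∖ int(A) = {71} ∖ {71} = ∅.


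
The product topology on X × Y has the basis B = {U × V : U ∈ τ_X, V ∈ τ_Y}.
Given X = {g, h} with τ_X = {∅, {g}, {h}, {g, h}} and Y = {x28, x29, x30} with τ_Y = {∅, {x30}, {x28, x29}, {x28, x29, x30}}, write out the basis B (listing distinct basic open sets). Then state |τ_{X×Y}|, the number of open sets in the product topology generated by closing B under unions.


Basis B = {∅ × ∅, {g} × {x30}, {h} × {x30}, {g} × {x28, x29}, {g, h} × {x30}, {h} × {x28, x29}, {g} × {x28, x29, x30}, {h} × {x28, x29, x30}, {g, h} × {x28, x29}, {g, h} × {x28, x29, x30}}; |τ_{X×Y}| = 16.

Enumerate products U × V with U ∈ τ_X, V ∈ τ_Y (deduplicated):
  ∅ × ∅ = {} (∅)
  {g} × {x30} = {(g,x30)}
  {h} × {x30} = {(h,x30)}
  {g} × {x28, x29} = {(g,x28), (g,x29)}
  {g, h} × {x30} = {(g,x30), (h,x30)}
  {h} × {x28, x29} = {(h,x28), (h,x29)}
  {g} × {x28, x29, x30} = {(g,x28), (g,x29), (g,x30)}
  {h} × {x28, x29, x30} = {(h,x28), (h,x29), (h,x30)}
  {g, h} × {x28, x29} = {(g,x28), (g,x29), (h,x28), (h,x29)}
  {g, h} × {x28, x29, x30} = {(g,x28), (g,x29), (g,x30), (h,x28), (h,x29), (h,x30)}
These 10 distinct sets form the basis B.
Close under arbitrary unions to get τ_{X×Y}; counting gives |τ_{X×Y}| = 16.


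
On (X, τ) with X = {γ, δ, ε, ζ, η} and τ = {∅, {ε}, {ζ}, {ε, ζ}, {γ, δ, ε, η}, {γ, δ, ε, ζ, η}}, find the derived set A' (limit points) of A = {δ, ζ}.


A' = {γ, η}

For each x ∈ X, list the open sets U ∈ τ with x ∈ U, then check whether U ∩ (A ∖ {x}) ≠ ∅ for every such U.
  x = γ: opens ∋ x are {γ, δ, ε, η}, {γ, δ, ε, ζ, η}; each meets A ∖ {γ}, so x IS a limit point.
  x = δ: open {γ, δ, ε, η} ∋ x has {γ, δ, ε, η} ∩ (A ∖ {δ}) = ∅, so x is NOT a limit point.
  x = ε: open {ε} ∋ x has {ε} ∩ (A ∖ {ε}) = ∅, so x is NOT a limit point.
  x = ζ: open {ζ} ∋ x has {ζ} ∩ (A ∖ {ζ}) = ∅, so x is NOT a limit point.
  x = η: opens ∋ x are {γ, δ, ε, η}, {γ, δ, ε, ζ, η}; each meets A ∖ {η}, so x IS a limit point.
Collecting: A' = {γ, η}.


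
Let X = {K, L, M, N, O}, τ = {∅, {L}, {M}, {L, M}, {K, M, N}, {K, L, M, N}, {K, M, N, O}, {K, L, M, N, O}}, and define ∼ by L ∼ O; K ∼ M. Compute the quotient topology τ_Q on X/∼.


X/∼ = {[K=M], [L=O], [N]}; |τ_Q| = 3.

Equivalence classes: [K=M], [L=O], [N].
Quotient map π: X → X/∼ sends K ↦ [K=M], L ↦ [L=O], M ↦ [K=M], N ↦ [N], O ↦ [L=O].
For each subset V ⊆ X/∼, compute π^{-1}(V) ⊆ X and check whether π^{-1}(V) ∈ τ. V is open in τ_Q iff π^{-1}(V) ∈ τ.
  V = {}: π^{-1}(V) = ∅ ∈ τ ✓.
  V = {[K=M]}: π^{-1}(V) = {K, M} ∉ τ ✗.
  V = {[L=O]}: π^{-1}(V) = {L, O} ∉ τ ✗.
  V = {[K=M], [L=O]}: π^{-1}(V) = {K, L, M, O} ∉ τ ✗.
  V = {[N]}: π^{-1}(V) = {N} ∉ τ ✗.
  V = {[K=M], [N]}: π^{-1}(V) = {K, M, N} ∈ τ ✓.
  V = {[L=O], [N]}: π^{-1}(V) = {L, N, O} ∉ τ ✗.
  V = {[K=M], [L=O], [N]}: π^{-1}(V) = {K, L, M, N, O} ∈ τ ✓.
Open sets in the quotient: τ_Q = {{}, {[K=M], [N]}, {[K=M], [L=O], [N]}} (3 elements).


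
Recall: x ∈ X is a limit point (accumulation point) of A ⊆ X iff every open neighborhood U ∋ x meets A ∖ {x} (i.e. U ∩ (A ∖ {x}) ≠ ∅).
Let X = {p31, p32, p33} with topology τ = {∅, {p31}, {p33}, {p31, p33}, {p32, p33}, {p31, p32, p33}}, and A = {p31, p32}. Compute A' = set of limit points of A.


A' = ∅

For each x ∈ X, list the open sets U ∈ τ with x ∈ U, then check whether U ∩ (A ∖ {x}) ≠ ∅ for every such U.
  x = p31: open {p31} ∋ x has {p31} ∩ (A ∖ {p31}) = ∅, so x is NOT a limit point.
  x = p32: open {p32, p33} ∋ x has {p32, p33} ∩ (A ∖ {p32}) = ∅, so x is NOT a limit point.
  x = p33: open {p33} ∋ x has {p33} ∩ (A ∖ {p33}) = ∅, so x is NOT a limit point.
Collecting: A' = ∅.


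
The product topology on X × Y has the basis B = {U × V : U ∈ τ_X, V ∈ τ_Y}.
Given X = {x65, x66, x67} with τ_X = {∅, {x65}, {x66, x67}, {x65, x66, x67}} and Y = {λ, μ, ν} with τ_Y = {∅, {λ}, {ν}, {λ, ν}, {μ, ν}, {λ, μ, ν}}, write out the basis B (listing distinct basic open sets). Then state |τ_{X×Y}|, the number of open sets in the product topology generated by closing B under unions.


Basis B = {∅ × ∅, {x65} × {λ}, {x65} × {ν}, {x65} × {λ, ν}, {x65} × {μ, ν}, {x66, x67} × {λ}, {x66, x67} × {ν}, {x65} × {λ, μ, ν}, {x65, x66, x67} × {λ}, {x65, x66, x67} × {ν}, {x66, x67} × {λ, ν}, {x66, x67} × {μ, ν}, {x65, x66, x67} × {λ, ν}, {x65, x66, x67} × {μ, ν}, {x66, x67} × {λ, μ, ν}, {x65, x66, x67} × {λ, μ, ν}}; |τ_{X×Y}| = 36.

Enumerate products U × V with U ∈ τ_X, V ∈ τ_Y (deduplicated):
  ∅ × ∅ = {} (∅)
  {x65} × {λ} = {(x65,λ)}
  {x65} × {ν} = {(x65,ν)}
  {x65} × {λ, ν} = {(x65,λ), (x65,ν)}
  {x65} × {μ, ν} = {(x65,μ), (x65,ν)}
  {x66, x67} × {λ} = {(x66,λ), (x67,λ)}
  {x66, x67} × {ν} = {(x66,ν), (x67,ν)}
  {x65} × {λ, μ, ν} = {(x65,λ), (x65,μ), (x65,ν)}
  {x65, x66, x67} × {λ} = {(x65,λ), (x66,λ), (x67,λ)}
  {x65, x66, x67} × {ν} = {(x65,ν), (x66,ν), (x67,ν)}
  {x66, x67} × {λ, ν} = {(x66,λ), (x66,ν), (x67,λ), (x67,ν)}
  {x66, x67} × {μ, ν} = {(x66,μ), (x66,ν), (x67,μ), (x67,ν)}
  {x65, x66, x67} × {λ, ν} = {(x65,λ), (x65,ν), (x66,λ), (x66,ν), (x67,λ), (x67,ν)}
  {x65, x66, x67} × {μ, ν} = {(x65,μ), (x65,ν), (x66,μ), (x66,ν), (x67,μ), (x67,ν)}
  {x66, x67} × {λ, μ, ν} = {(x66,λ), (x66,μ), (x66,ν), (x67,λ), (x67,μ), (x67,ν)}
  {x65, x66, x67} × {λ, μ, ν} = {(x65,λ), (x65,μ), (x65,ν), (x66,λ), (x66,μ), (x66,ν), (x67,λ), (x67,μ), (x67,ν)}
These 16 distinct sets form the basis B.
Close under arbitrary unions to get τ_{X×Y}; counting gives |τ_{X×Y}| = 36.


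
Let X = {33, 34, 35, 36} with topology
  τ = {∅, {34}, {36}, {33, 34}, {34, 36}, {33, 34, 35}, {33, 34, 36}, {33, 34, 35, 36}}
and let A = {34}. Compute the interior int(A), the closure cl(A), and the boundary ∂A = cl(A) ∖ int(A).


int(A) = {34}, cl(A) = {33, 34, 35}, ∂A = {33, 35}.

Closed sets in (X, τ) are complements of opens:
  closed(X, τ) = {∅, {35}, {36}, {33, 35}, {35, 36}, {33, 34, 35}, {33, 35, 36}, {33, 34, 35, 36}}.
int(A) = ⋃ {U ∈ τ : U ⊆ A}. Opens contained in A: ∅, {34}.
Taking the union of these: int(A) = {34}.
cl(A) = ⋂ {C closed : A ⊆ C}. Closed sets containing A: {33, 34, 35}, {33, 34, 35, 36}.
Intersecting these: cl(A) = {33, 34, 35}.
∂A = cl(A) ∖ int(A) = {33, 34, 35} ∖ {34} = {33, 35}.


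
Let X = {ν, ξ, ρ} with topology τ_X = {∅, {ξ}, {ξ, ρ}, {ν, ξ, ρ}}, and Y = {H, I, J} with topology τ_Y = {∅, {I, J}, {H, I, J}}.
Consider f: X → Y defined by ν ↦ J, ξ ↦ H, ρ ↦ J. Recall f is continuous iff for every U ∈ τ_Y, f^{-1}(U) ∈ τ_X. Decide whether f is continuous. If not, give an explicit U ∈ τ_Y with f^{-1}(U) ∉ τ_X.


f is NOT continuous.

Compute f^{-1}(U) for each U ∈ τ_Y:
  U = ∅: f^{-1}(U) = ∅ ∈ τ_X ✓.
  U = {I, J}: f^{-1}(U) = {ν, ρ} ∉ τ_X ✗.
  U = {H, I, J}: f^{-1}(U) = {ν, ξ, ρ} ∈ τ_X ✓.
Found U = {I, J} with f^{-1}(U) = {ν, ρ} not in τ_X. Therefore f is NOT continuous.


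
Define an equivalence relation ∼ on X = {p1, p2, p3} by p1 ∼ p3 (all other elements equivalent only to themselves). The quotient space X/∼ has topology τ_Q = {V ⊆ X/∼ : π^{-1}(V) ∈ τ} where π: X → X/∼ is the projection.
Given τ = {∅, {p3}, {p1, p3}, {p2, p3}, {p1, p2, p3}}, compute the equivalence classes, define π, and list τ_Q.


X/∼ = {[p1=p3], [p2]}; |τ_Q| = 3.

Equivalence classes: [p1=p3], [p2].
Quotient map π: X → X/∼ sends p1 ↦ [p1=p3], p2 ↦ [p2], p3 ↦ [p1=p3].
For each subset V ⊆ X/∼, compute π^{-1}(V) ⊆ X and check whether π^{-1}(V) ∈ τ. V is open in τ_Q iff π^{-1}(V) ∈ τ.
  V = {}: π^{-1}(V) = ∅ ∈ τ ✓.
  V = {[p1=p3]}: π^{-1}(V) = {p1, p3} ∈ τ ✓.
  V = {[p2]}: π^{-1}(V) = {p2} ∉ τ ✗.
  V = {[p1=p3], [p2]}: π^{-1}(V) = {p1, p2, p3} ∈ τ ✓.
Open sets in the quotient: τ_Q = {{}, {[p1=p3]}, {[p1=p3], [p2]}} (3 elements).


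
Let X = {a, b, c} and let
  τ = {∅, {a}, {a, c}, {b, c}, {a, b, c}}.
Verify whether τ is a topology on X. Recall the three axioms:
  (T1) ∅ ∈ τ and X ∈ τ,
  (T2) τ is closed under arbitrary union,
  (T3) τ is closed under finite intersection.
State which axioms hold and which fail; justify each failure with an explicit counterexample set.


τ is NOT a topology on X.

Axiom (T1): ∅ ∈ τ? Yes; X ∈ τ? Yes.
Axiom (T2/T3): check pairwise unions and intersections of members of τ.
Counterexample for (T3): {a, c} ∩ {b, c} = {c} ∉ τ. Therefore τ is NOT a topology.


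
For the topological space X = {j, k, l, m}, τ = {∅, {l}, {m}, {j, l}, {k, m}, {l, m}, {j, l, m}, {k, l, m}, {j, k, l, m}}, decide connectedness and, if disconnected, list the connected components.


(X, τ) is disconnected; components = [{j, l}, {k, m}].

Find clopen sets (U ∈ τ with X ∖ U ∈ τ):
  U = ∅, X ∖ U = {j, k, l, m} — both open, so U is clopen.
  U = {j, l}, X ∖ U = {k, m} — both open, so U is clopen.
  U = {k, m}, X ∖ U = {j, l} — both open, so U is clopen.
  U = {j, k, l, m}, X ∖ U = ∅ — both open, so U is clopen.
Nontrivial clopen(s) exist: e.g. {j, l}. So (X, τ) is disconnected.
Compute connected components by grouping points that agree on all clopens:
  component: {j, l}
  component: {k, m}
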